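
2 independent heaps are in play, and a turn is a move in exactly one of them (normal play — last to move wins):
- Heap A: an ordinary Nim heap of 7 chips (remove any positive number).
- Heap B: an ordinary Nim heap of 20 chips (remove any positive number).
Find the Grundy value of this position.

19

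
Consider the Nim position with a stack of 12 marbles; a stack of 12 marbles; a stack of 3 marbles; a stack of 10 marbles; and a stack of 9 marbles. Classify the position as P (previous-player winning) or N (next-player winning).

P-position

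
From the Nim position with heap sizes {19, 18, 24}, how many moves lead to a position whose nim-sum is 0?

3

Compute the nim-sum pairwise:
19 ^ 18 = 1
1 ^ 24 = 25
The overall nim-sum is X = 25. A heap of size p has a winning move iff p XOR X < p (reduce it to p XOR X).
  19: 19 XOR 25 = 10 < 19 — winning move (to 10).
  18: 18 XOR 25 = 11 < 18 — winning move (to 11).
  24: 24 XOR 25 = 1 < 24 — winning move (to 1).
That gives 3 winning moves.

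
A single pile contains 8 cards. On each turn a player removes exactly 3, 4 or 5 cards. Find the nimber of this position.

0

Build the Grundy sequence with g(k) = mex{g(k−s) : s ∈ {3, 4, 5}, s ≤ k}:
g(0) = mex{} = 0
g(1) = mex{} = 0
g(2) = mex{} = 0
g(3) = mex{0} = 1
g(4) = mex{0} = 1
g(5) = mex{0} = 1
g(6) = mex{0,1} = 2
g(7) = mex{0,1} = 2
g(8) = mex{1} = 0
So g(8) = 0.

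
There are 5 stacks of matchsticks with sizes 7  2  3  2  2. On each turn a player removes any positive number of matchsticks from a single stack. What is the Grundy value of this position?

Write each in binary and XOR column by column:
  111  (7)
  010  (2)
  011  (3)
  010  (2)
  010  (2)
  ---
  110  (6)

6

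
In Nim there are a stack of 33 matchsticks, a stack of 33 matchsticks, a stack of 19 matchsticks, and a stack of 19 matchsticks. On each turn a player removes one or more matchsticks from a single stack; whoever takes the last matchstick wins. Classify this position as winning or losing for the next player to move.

Losing position

Nim-sum: 33 XOR 33 XOR 19 XOR 19 = 0.
The nim-sum is 0, so this is a P-position: the player to move is in a losing position under optimal play.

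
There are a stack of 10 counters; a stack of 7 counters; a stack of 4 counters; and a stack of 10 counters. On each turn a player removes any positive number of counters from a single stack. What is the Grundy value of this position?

3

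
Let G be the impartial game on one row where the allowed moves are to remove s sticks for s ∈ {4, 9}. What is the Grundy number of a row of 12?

Compute g(0), g(1), … for moves {4, 9}:
k:     0  1  2  3  4  5  6  7  8  9 10 11 12
g(k):  0  0  0  0  1  1  1  1  0  2  2  2  1
So g(12) = 1.

1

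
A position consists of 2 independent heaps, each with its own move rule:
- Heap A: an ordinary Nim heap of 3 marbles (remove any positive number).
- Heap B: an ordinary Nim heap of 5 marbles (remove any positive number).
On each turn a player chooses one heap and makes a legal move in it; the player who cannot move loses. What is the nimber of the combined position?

Heap A is a plain Nim heap of size 3, so its Grundy value is 3.
Heap B is a plain Nim heap of size 5, so its Grundy value is 5.
By the Sprague-Grundy theorem, the Grundy value of a sum of independent games is the XOR of the component values.
Combined value = 3 XOR 5 = 6.

6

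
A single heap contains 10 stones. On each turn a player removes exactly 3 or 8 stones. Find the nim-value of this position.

1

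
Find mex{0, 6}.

1

0 is in the set but 1 is not, so the mex is 1.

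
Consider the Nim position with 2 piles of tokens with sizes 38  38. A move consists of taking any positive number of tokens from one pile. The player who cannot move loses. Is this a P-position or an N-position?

P-position

In binary:
  100110  (38)
  100110  (38)
  ------
  000000  (0)
The nim-sum is 0, so this is a P-position: the player to move is in a losing position under optimal play.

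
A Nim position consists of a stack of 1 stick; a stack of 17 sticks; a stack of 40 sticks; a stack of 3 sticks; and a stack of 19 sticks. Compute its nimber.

Compute the nim-sum pairwise:
1 ^ 17 = 16
16 ^ 40 = 56
56 ^ 3 = 59
59 ^ 19 = 40

40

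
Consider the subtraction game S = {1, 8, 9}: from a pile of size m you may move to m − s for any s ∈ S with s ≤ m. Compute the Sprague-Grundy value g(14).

2

Compute g(0), g(1), … for moves {1, 8, 9}:
g(0) = mex{} = 0
g(1) = mex{0} = 1
g(2) = mex{1} = 0
g(3) = mex{0} = 1
g(4) = mex{1} = 0
g(5) = mex{0} = 1
g(6) = mex{1} = 0
g(7) = mex{0} = 1
g(8) = mex{0,1} = 2
g(9) = mex{0,1,2} = 3
g(10) = mex{0,1,3} = 2
g(11) = mex{0,1,2} = 3
g(12) = mex{0,1,3} = 2
g(13) = mex{0,1,2} = 3
g(14) = mex{0,1,3} = 2
So g(14) = 2.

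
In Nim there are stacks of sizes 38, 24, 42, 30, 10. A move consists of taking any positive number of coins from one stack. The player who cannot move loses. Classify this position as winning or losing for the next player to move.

Losing position

Nim-sum: 38 ^ 24 ^ 42 ^ 30 ^ 10 = 0.
The nim-sum is 0, so this is a P-position: the player to move is in a losing position under optimal play.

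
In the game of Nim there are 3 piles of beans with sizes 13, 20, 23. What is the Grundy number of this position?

Nim-sum: 13 ⊕ 20 ⊕ 23 = 14.

14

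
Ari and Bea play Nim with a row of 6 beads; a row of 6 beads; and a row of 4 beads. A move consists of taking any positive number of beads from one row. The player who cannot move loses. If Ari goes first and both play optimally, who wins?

Ari wins

Nim-sum: 6 ⊕ 6 ⊕ 4 = 4.
The nim-sum is 4 ≠ 0, so this is an N-position: the player to move can win; Ari has a winning move.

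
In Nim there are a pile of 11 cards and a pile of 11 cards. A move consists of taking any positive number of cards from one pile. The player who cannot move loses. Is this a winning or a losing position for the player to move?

Compute the nim-sum pairwise:
11 ⊕ 11 = 0
The nim-sum is 0, so this is a P-position: the player to move is in a losing position under optimal play.

Losing position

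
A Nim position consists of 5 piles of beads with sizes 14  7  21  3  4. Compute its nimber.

27

Nim-sum: 14 ^ 7 ^ 21 ^ 3 ^ 4 = 27.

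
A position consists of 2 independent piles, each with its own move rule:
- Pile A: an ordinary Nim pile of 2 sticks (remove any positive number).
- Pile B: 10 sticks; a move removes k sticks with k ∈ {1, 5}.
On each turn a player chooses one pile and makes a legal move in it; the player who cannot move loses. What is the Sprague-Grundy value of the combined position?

2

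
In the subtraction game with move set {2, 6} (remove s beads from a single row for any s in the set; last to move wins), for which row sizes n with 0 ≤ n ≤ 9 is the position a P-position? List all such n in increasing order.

0, 1, 4, 5, 8, 9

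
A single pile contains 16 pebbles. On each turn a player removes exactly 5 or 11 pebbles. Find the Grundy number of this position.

0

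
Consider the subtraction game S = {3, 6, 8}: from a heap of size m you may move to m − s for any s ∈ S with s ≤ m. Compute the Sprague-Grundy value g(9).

3

Build the Grundy sequence with g(k) = mex{g(k−s) : s ∈ {3, 6, 8}, s ≤ k}:
g(0) = mex{} = 0
g(1) = mex{} = 0
g(2) = mex{} = 0
g(3) = mex{0} = 1
g(4) = mex{0} = 1
g(5) = mex{0} = 1
g(6) = mex{0,1} = 2
g(7) = mex{0,1} = 2
g(8) = mex{0,1} = 2
g(9) = mex{0,1,2} = 3
So g(9) = 3.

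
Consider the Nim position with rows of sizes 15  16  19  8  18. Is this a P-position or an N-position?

N-position

Compute the nim-sum pairwise:
15 XOR 16 = 31
31 XOR 19 = 12
12 XOR 8 = 4
4 XOR 18 = 22
The nim-sum is 22 ≠ 0, so this is an N-position: the player to move can win.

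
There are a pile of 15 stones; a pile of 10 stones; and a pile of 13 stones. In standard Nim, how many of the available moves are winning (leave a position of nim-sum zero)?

3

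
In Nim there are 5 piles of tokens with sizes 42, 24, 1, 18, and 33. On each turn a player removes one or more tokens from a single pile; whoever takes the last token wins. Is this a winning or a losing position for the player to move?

Nim-sum: 42 XOR 24 XOR 1 XOR 18 XOR 33 = 0.
The nim-sum is 0, so this is a P-position: the player to move is in a losing position under optimal play.

Losing position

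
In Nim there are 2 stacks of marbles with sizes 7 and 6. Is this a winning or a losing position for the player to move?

Winning position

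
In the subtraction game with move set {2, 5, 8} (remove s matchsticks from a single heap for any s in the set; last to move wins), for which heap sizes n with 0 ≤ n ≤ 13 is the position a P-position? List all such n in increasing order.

Build the Grundy sequence with g(k) = mex{g(k−s) : s ∈ {2, 5, 8}, s ≤ k}:
g(0) = mex{} = 0
g(1) = mex{} = 0
g(2) = mex{0} = 1
g(3) = mex{0} = 1
g(4) = mex{1} = 0
g(5) = mex{0,1} = 2
g(6) = mex{0} = 1
g(7) = mex{1,2} = 0
g(8) = mex{0,1} = 2
g(9) = mex{0} = 1
g(10) = mex{1,2} = 0
g(11) = mex{1} = 0
g(12) = mex{0} = 1
g(13) = mex{0,2} = 1
The P-positions (g = 0) in 0..13 are 0, 1, 4, 7, 10, 11.

0, 1, 4, 7, 10, 11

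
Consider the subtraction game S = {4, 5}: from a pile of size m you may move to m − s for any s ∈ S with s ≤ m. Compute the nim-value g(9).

0

Grundy values for subtraction set {4, 5}:
g(0) = mex{} = 0
g(1) = mex{} = 0
g(2) = mex{} = 0
g(3) = mex{} = 0
g(4) = mex{0} = 1
g(5) = mex{0} = 1
g(6) = mex{0} = 1
g(7) = mex{0} = 1
g(8) = mex{0,1} = 2
g(9) = mex{1} = 0
So g(9) = 0.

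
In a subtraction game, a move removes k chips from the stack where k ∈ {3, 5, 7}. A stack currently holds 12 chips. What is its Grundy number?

0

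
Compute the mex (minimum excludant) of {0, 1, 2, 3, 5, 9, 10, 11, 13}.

The values 0, 1, 2, 3 are all present; 4 is the first non-negative integer missing from the set.

4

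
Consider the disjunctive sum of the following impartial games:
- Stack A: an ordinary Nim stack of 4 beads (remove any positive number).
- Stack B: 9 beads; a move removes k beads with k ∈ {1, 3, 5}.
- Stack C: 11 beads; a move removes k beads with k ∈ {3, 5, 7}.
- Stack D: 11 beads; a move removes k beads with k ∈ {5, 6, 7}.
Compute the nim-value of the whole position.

7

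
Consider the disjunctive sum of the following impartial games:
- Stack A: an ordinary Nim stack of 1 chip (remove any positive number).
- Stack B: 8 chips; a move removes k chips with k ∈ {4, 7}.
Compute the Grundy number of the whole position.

3

Stack A is a plain Nim stack of size 1, so its Grundy value is 1.
Build the Grundy sequence for stack B with g(k) = mex{g(k−s) : s ∈ {4, 7}, s ≤ k}:
g(0) = mex{} = 0
g(1) = mex{} = 0
g(2) = mex{} = 0
g(3) = mex{} = 0
g(4) = mex{0} = 1
g(5) = mex{0} = 1
g(6) = mex{0} = 1
g(7) = mex{0} = 1
g(8) = mex{0,1} = 2
So g(8) = 2.
By the Sprague-Grundy theorem, the Grundy value of a sum of independent games is the XOR of the component values.
Combined value = 1 ⊕ 2 = 3.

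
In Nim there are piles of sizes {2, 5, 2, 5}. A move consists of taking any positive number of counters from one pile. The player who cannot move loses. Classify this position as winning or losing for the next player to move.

Compute the nim-sum pairwise:
2 ^ 5 = 7
7 ^ 2 = 5
5 ^ 5 = 0
The nim-sum is 0, so this is a P-position: the player to move is in a losing position under optimal play.

Losing position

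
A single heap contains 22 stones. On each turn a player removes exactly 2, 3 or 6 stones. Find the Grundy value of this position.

2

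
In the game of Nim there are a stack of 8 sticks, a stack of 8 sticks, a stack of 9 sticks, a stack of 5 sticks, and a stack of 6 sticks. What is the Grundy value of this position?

10

Compute the nim-sum pairwise:
8 ^ 8 = 0
0 ^ 9 = 9
9 ^ 5 = 12
12 ^ 6 = 10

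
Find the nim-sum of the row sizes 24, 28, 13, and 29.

20

Compute the nim-sum pairwise:
24 ^ 28 = 4
4 ^ 13 = 9
9 ^ 29 = 20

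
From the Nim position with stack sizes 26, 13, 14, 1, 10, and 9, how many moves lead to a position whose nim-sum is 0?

1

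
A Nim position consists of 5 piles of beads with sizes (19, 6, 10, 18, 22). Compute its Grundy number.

Compute the nim-sum pairwise:
19 ⊕ 6 = 21
21 ⊕ 10 = 31
31 ⊕ 18 = 13
13 ⊕ 22 = 27

27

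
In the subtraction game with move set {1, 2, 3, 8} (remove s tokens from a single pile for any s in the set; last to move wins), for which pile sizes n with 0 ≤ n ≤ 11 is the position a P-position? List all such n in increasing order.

0, 4, 9

Compute g(0), g(1), … for moves {1, 2, 3, 8}:
g(0) = mex{} = 0
g(1) = mex{0} = 1
g(2) = mex{0,1} = 2
g(3) = mex{0,1,2} = 3
g(4) = mex{1,2,3} = 0
g(5) = mex{0,2,3} = 1
g(6) = mex{0,1,3} = 2
g(7) = mex{0,1,2} = 3
g(8) = mex{0,1,2,3} = 4
g(9) = mex{1,2,3,4} = 0
g(10) = mex{0,2,3,4} = 1
g(11) = mex{0,1,3,4} = 2
The P-positions (g = 0) in 0..11 are 0, 4, 9.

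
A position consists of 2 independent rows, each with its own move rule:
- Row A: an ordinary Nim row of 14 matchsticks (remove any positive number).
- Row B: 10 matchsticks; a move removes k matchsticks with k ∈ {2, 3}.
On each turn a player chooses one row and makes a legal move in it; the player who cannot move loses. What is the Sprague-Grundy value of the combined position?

14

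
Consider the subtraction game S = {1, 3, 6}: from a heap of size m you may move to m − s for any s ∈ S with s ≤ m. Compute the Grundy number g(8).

Build the Grundy sequence with g(k) = mex{g(k−s) : s ∈ {1, 3, 6}, s ≤ k}:
k:     0  1  2  3  4  5  6  7  8
g(k):  0  1  0  1  0  1  2  3  2
So g(8) = 2.

2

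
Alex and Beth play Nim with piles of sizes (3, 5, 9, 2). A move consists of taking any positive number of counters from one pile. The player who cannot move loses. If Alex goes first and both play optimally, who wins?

Bitwise XOR of the heap sizes:
  0011  (3)
  0101  (5)
  1001  (9)
  0010  (2)
  ----
  1101  (13)
The nim-sum is 13 ≠ 0, so this is an N-position: the player to move can win; Alex has a winning move.

Alex wins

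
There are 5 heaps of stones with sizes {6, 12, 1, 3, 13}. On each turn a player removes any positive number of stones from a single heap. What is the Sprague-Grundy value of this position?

5

Nim-sum: 6 ⊕ 12 ⊕ 1 ⊕ 3 ⊕ 13 = 5.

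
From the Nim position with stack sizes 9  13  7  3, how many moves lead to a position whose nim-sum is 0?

0

In binary:
  1001  (9)
  1101  (13)
  0111  (7)
  0011  (3)
  ----
  0000  (0)
The nim-sum is already 0, so every move leaves a nonzero nim-sum — there are no winning moves.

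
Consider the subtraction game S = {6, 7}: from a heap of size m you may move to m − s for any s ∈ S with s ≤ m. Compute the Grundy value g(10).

1

Grundy values for subtraction set {6, 7}:
g(0) = mex{} = 0
g(1) = mex{} = 0
g(2) = mex{} = 0
g(3) = mex{} = 0
g(4) = mex{} = 0
g(5) = mex{} = 0
g(6) = mex{0} = 1
g(7) = mex{0} = 1
g(8) = mex{0} = 1
g(9) = mex{0} = 1
g(10) = mex{0} = 1
So g(10) = 1.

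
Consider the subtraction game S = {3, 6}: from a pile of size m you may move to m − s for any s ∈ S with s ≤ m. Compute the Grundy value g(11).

Build the Grundy sequence with g(k) = mex{g(k−s) : s ∈ {3, 6}, s ≤ k}:
k:     0  1  2  3  4  5  6  7  8  9 10 11
g(k):  0  0  0  1  1  1  2  2  2  0  0  0
So g(11) = 0.

0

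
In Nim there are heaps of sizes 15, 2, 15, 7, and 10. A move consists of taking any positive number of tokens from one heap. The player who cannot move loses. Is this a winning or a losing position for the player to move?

Compute the nim-sum pairwise:
15 ⊕ 2 = 13
13 ⊕ 15 = 2
2 ⊕ 7 = 5
5 ⊕ 10 = 15
The nim-sum is 15 ≠ 0, so this is an N-position: the player to move can win.

Winning position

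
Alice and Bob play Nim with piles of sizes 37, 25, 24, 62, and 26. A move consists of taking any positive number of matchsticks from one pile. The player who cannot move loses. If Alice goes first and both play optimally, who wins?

Bob wins

Nim-sum: 37 ⊕ 25 ⊕ 24 ⊕ 62 ⊕ 26 = 0.
The nim-sum is 0, so this is a P-position: the player to move is in a losing position under optimal play; Alice is about to move from it and so loses — Bob wins.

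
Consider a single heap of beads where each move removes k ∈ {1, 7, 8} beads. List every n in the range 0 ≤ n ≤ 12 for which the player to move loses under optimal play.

Compute g(0), g(1), … for moves {1, 7, 8}:
g(0) = mex{} = 0
g(1) = mex{0} = 1
g(2) = mex{1} = 0
g(3) = mex{0} = 1
g(4) = mex{1} = 0
g(5) = mex{0} = 1
g(6) = mex{1} = 0
g(7) = mex{0} = 1
g(8) = mex{0,1} = 2
g(9) = mex{0,1,2} = 3
g(10) = mex{0,1,3} = 2
g(11) = mex{0,1,2} = 3
g(12) = mex{0,1,3} = 2
The P-positions (g = 0) in 0..12 are 0, 2, 4, 6.

0, 2, 4, 6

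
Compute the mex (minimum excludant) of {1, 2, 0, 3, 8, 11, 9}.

4

The values 0, 1, 2, 3 are all present; 4 is the first non-negative integer missing from the set.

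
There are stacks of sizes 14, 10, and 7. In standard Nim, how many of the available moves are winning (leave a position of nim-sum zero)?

3

Compute the nim-sum pairwise:
14 ⊕ 10 = 4
4 ⊕ 7 = 3
The overall nim-sum is X = 3. A stack of size p has a winning move iff p XOR X < p (reduce it to p XOR X).
  14: 14 XOR 3 = 13 < 14 — winning move (to 13).
  10: 10 XOR 3 = 9 < 10 — winning move (to 9).
  7: 7 XOR 3 = 4 < 7 — winning move (to 4).
That gives 3 winning moves.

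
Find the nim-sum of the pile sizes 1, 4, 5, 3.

3

Compute the nim-sum pairwise:
1 XOR 4 = 5
5 XOR 5 = 0
0 XOR 3 = 3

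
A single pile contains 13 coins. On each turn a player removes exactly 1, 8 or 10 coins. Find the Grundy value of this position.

Grundy values for subtraction set {1, 8, 10}:
g(0) = mex{} = 0
g(1) = mex{0} = 1
g(2) = mex{1} = 0
g(3) = mex{0} = 1
g(4) = mex{1} = 0
g(5) = mex{0} = 1
g(6) = mex{1} = 0
g(7) = mex{0} = 1
g(8) = mex{0,1} = 2
g(9) = mex{1,2} = 0
g(10) = mex{0} = 1
g(11) = mex{1} = 0
g(12) = mex{0} = 1
g(13) = mex{1} = 0
So g(13) = 0.

0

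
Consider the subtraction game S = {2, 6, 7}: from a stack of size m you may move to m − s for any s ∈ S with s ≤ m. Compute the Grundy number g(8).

Compute g(0), g(1), … for moves {2, 6, 7}:
g(0) = mex{} = 0
g(1) = mex{} = 0
g(2) = mex{0} = 1
g(3) = mex{0} = 1
g(4) = mex{1} = 0
g(5) = mex{1} = 0
g(6) = mex{0} = 1
g(7) = mex{0} = 1
g(8) = mex{0,1} = 2
So g(8) = 2.

2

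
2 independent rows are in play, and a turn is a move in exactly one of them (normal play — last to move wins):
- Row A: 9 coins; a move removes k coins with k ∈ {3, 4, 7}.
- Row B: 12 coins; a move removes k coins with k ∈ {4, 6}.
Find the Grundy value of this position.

3

Build the Grundy sequence for row A with g(k) = mex{g(k−s) : s ∈ {3, 4, 7}, s ≤ k}:
g(0) = mex{} = 0
g(1) = mex{} = 0
g(2) = mex{} = 0
g(3) = mex{0} = 1
g(4) = mex{0} = 1
g(5) = mex{0} = 1
g(6) = mex{0,1} = 2
g(7) = mex{0,1} = 2
g(8) = mex{0,1} = 2
g(9) = mex{0,1,2} = 3
So g(9) = 3.
For row B, compute g(0), g(1), … with moves {4, 6}:
k:     0  1  2  3  4  5  6  7  8  9 10 11 12
g(k):  0  0  0  0  1  1  1  1  2  2  0  0  0
So g(12) = 0.
The value of a disjunctive sum is the nim-sum of the parts.
Combined value = 3 ⊕ 0 = 3.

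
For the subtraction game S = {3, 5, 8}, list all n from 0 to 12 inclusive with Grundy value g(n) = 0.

0, 1, 2, 11, 12

Build the Grundy sequence with g(k) = mex{g(k−s) : s ∈ {3, 5, 8}, s ≤ k}:
g(0) = mex{} = 0
g(1) = mex{} = 0
g(2) = mex{} = 0
g(3) = mex{0} = 1
g(4) = mex{0} = 1
g(5) = mex{0} = 1
g(6) = mex{0,1} = 2
g(7) = mex{0,1} = 2
g(8) = mex{0,1} = 2
g(9) = mex{0,1,2} = 3
g(10) = mex{0,1,2} = 3
g(11) = mex{1,2} = 0
g(12) = mex{1,2,3} = 0
The P-positions (g = 0) in 0..12 are 0, 1, 2, 11, 12.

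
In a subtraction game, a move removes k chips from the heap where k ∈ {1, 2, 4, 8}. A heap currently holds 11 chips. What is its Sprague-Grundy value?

2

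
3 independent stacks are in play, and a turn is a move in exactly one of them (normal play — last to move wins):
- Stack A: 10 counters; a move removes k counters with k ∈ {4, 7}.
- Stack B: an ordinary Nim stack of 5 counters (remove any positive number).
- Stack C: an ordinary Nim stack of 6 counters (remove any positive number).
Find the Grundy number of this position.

Grundy values for stack A (subtraction set {4, 7}):
g(0) = mex{} = 0
g(1) = mex{} = 0
g(2) = mex{} = 0
g(3) = mex{} = 0
g(4) = mex{0} = 1
g(5) = mex{0} = 1
g(6) = mex{0} = 1
g(7) = mex{0} = 1
g(8) = mex{0,1} = 2
g(9) = mex{0,1} = 2
g(10) = mex{0,1} = 2
So g(10) = 2.
Stack B is a plain Nim stack of size 5, so its Grundy value is 5.
Stack C is a plain Nim stack of size 6, so its Grundy value is 6.
The value of a disjunctive sum is the nim-sum of the parts.
Combined value = 2 ⊕ 5 ⊕ 6 = 1.

1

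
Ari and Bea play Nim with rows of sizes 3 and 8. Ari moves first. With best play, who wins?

Ari wins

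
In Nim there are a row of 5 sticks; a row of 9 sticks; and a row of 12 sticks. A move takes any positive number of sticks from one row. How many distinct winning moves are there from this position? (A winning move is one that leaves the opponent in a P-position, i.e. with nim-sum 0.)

Compute the nim-sum pairwise:
5 XOR 9 = 12
12 XOR 12 = 0
The nim-sum is already 0, so every move leaves a nonzero nim-sum — there are no winning moves.

0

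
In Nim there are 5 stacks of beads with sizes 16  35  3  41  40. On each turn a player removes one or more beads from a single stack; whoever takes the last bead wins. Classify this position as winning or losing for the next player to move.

Nim-sum: 16 ⊕ 35 ⊕ 3 ⊕ 41 ⊕ 40 = 49.
The nim-sum is 49 ≠ 0, so this is an N-position: the player to move can win.

Winning position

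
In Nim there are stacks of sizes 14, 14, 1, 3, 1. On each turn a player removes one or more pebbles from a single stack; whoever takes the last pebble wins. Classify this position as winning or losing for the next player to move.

In binary:
  1110  (14)
  1110  (14)
  0001  (1)
  0011  (3)
  0001  (1)
  ----
  0011  (3)
The nim-sum is 3 ≠ 0, so this is an N-position: the player to move can win.

Winning position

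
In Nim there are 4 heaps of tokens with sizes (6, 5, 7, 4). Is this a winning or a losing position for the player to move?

Write each in binary and XOR column by column:
  110  (6)
  101  (5)
  111  (7)
  100  (4)
  ---
  000  (0)
The nim-sum is 0, so this is a P-position: the player to move is in a losing position under optimal play.

Losing position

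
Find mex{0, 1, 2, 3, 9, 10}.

The values 0, 1, 2, 3 are all present; 4 is the first non-negative integer missing from the set.

4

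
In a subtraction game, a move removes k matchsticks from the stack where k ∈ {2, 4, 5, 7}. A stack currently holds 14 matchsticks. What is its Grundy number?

Compute g(0), g(1), … for moves {2, 4, 5, 7}:
k:     0  1  2  3  4  5  6  7  8  9 10 11 12 13 14
g(k):  0  0  1  1  2  2  3  3  4  0  0  1  1  2  2
So g(14) = 2.

2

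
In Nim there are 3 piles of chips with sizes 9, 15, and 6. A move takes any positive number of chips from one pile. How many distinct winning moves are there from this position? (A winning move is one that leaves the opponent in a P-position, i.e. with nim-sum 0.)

0

Nim-sum: 9 XOR 15 XOR 6 = 0.
The nim-sum is already 0, so every move leaves a nonzero nim-sum — there are no winning moves.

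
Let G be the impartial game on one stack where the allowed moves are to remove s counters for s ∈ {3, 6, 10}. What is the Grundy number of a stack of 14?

0

Build the Grundy sequence with g(k) = mex{g(k−s) : s ∈ {3, 6, 10}, s ≤ k}:
k:     0  1  2  3  4  5  6  7  8  9 10 11 12 13 14
g(k):  0  0  0  1  1  1  2  2  2  0  3  3  1  0  0
So g(14) = 0.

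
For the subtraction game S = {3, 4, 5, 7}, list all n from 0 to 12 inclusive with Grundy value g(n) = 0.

0, 1, 2, 10, 11, 12

Grundy values for subtraction set {3, 4, 5, 7}:
g(0) = mex{} = 0
g(1) = mex{} = 0
g(2) = mex{} = 0
g(3) = mex{0} = 1
g(4) = mex{0} = 1
g(5) = mex{0} = 1
g(6) = mex{0,1} = 2
g(7) = mex{0,1} = 2
g(8) = mex{0,1} = 2
g(9) = mex{0,1,2} = 3
g(10) = mex{1,2} = 0
g(11) = mex{1,2} = 0
g(12) = mex{1,2,3} = 0
The P-positions (g = 0) in 0..12 are 0, 1, 2, 10, 11, 12.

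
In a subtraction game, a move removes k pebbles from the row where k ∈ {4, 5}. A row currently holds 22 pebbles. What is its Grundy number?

1

Grundy values for subtraction set {4, 5}:
k:     0  1  2  3  4  5  6  7  8  9 10 11 12 13 14 15 16 17 18 19 20 21 22
g(k):  0  0  0  0  1  1  1  1  2  0  0  0  0  1  1  1  1  2  0  0  0  0  1
So g(22) = 1.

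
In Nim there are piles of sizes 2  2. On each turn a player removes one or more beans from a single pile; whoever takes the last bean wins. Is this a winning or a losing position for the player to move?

In binary:
  10  (2)
  10  (2)
  --
  00  (0)
The nim-sum is 0, so this is a P-position: the player to move is in a losing position under optimal play.

Losing position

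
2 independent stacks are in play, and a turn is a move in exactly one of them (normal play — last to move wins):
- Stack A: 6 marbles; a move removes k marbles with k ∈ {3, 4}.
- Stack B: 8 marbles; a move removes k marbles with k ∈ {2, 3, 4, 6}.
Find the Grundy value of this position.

Grundy values for stack A (subtraction set {3, 4}):
g(0) = mex{} = 0
g(1) = mex{} = 0
g(2) = mex{} = 0
g(3) = mex{0} = 1
g(4) = mex{0} = 1
g(5) = mex{0} = 1
g(6) = mex{0,1} = 2
So g(6) = 2.
For stack B, compute g(0), g(1), … with moves {2, 3, 4, 6}:
g(0) = mex{} = 0
g(1) = mex{} = 0
g(2) = mex{0} = 1
g(3) = mex{0} = 1
g(4) = mex{0,1} = 2
g(5) = mex{0,1} = 2
g(6) = mex{0,1,2} = 3
g(7) = mex{0,1,2} = 3
g(8) = mex{1,2,3} = 0
So g(8) = 0.
By the Sprague-Grundy theorem, the Grundy value of a sum of independent games is the XOR of the component values.
Combined value = 2 ⊕ 0 = 2.

2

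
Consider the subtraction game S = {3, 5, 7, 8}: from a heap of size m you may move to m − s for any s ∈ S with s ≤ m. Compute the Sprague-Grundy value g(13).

0

Build the Grundy sequence with g(k) = mex{g(k−s) : s ∈ {3, 5, 7, 8}, s ≤ k}:
k:     0  1  2  3  4  5  6  7  8  9 10 11 12 13
g(k):  0  0  0  1  1  1  2  2  2  3  3  0  0  0
So g(13) = 0.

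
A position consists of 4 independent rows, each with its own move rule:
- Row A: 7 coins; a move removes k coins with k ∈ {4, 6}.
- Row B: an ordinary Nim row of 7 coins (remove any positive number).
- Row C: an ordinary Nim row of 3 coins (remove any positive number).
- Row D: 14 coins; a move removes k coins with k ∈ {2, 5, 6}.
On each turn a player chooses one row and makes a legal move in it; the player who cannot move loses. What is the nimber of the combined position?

Grundy values for row A (subtraction set {4, 6}):
k:     0  1  2  3  4  5  6  7
g(k):  0  0  0  0  1  1  1  1
So g(7) = 1.
Row B is a plain Nim row of size 7, so its Grundy value is 7.
Row C is a plain Nim row of size 3, so its Grundy value is 3.
Build the Grundy sequence for row D with g(k) = mex{g(k−s) : s ∈ {2, 5, 6}, s ≤ k}:
g(0) = mex{} = 0
g(1) = mex{} = 0
g(2) = mex{0} = 1
g(3) = mex{0} = 1
g(4) = mex{1} = 0
g(5) = mex{0,1} = 2
g(6) = mex{0} = 1
g(7) = mex{0,1,2} = 3
g(8) = mex{1} = 0
g(9) = mex{0,1,3} = 2
g(10) = mex{0,2} = 1
g(11) = mex{1,2} = 0
g(12) = mex{1,3} = 0
g(13) = mex{0,3} = 1
g(14) = mex{0,2} = 1
So g(14) = 1.
By the Sprague-Grundy theorem, the Grundy value of a sum of independent games is the XOR of the component values.
Combined value = 1 ⊕ 7 ⊕ 3 ⊕ 1 = 4.

4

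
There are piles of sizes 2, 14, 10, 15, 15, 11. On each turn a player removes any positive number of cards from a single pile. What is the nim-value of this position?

13

Nim-sum: 2 ^ 14 ^ 10 ^ 15 ^ 15 ^ 11 = 13.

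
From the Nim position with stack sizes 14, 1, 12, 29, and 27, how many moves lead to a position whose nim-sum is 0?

3

Bitwise XOR of the heap sizes:
  01110  (14)
  00001  (1)
  01100  (12)
  11101  (29)
  11011  (27)
  -----
  00101  (5)
The overall nim-sum is X = 5. A stack of size p has a winning move iff p XOR X < p (reduce it to p XOR X).
  14: 14 XOR 5 = 11 < 14 — winning move (to 11).
  1: 1 XOR 5 = 4 ≥ 1 — no move.
  12: 12 XOR 5 = 9 < 12 — winning move (to 9).
  29: 29 XOR 5 = 24 < 29 — winning move (to 24).
  27: 27 XOR 5 = 30 ≥ 27 — no move.
That gives 3 winning moves.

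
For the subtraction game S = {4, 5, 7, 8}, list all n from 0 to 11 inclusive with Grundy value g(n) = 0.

0, 1, 2, 3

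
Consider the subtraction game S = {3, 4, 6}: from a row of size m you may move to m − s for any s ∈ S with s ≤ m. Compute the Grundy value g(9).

0

Grundy values for subtraction set {3, 4, 6}:
k:     0  1  2  3  4  5  6  7  8  9
g(k):  0  0  0  1  1  1  2  2  2  0
So g(9) = 0.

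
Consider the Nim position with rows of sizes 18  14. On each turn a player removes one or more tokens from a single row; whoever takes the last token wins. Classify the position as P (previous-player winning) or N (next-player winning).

N-position

Nim-sum: 18 XOR 14 = 28.
The nim-sum is 28 ≠ 0, so this is an N-position: the player to move can win.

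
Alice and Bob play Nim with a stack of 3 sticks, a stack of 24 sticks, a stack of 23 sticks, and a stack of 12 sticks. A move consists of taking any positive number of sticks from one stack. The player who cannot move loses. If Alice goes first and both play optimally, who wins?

Bob wins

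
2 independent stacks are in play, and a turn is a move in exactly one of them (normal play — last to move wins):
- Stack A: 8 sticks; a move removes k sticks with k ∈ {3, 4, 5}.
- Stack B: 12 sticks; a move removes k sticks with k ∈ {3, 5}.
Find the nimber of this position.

Grundy values for stack A (subtraction set {3, 4, 5}):
k:     0  1  2  3  4  5  6  7  8
g(k):  0  0  0  1  1  1  2  2  0
So g(8) = 0.
For stack B, compute g(0), g(1), … with moves {3, 5}:
k:     0  1  2  3  4  5  6  7  8  9 10 11 12
g(k):  0  0  0  1  1  1  2  2  0  0  0  1  1
So g(12) = 1.
The value of a disjunctive sum is the nim-sum of the parts.
Combined value = 0 ⊕ 1 = 1.

1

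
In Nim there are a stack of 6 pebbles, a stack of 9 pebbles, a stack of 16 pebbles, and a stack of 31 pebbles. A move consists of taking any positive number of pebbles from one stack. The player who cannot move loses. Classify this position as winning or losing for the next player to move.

Compute the nim-sum pairwise:
6 ⊕ 9 = 15
15 ⊕ 16 = 31
31 ⊕ 31 = 0
The nim-sum is 0, so this is a P-position: the player to move is in a losing position under optimal play.

Losing position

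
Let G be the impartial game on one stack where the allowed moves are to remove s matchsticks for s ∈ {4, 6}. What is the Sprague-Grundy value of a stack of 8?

2

Compute g(0), g(1), … for moves {4, 6}:
k:     0  1  2  3  4  5  6  7  8
g(k):  0  0  0  0  1  1  1  1  2
So g(8) = 2.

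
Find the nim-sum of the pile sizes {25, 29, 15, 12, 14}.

Nim-sum: 25 ^ 29 ^ 15 ^ 12 ^ 14 = 9.

9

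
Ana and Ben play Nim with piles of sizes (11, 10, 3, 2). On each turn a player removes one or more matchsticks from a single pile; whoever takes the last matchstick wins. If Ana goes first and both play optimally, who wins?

Nim-sum: 11 ⊕ 10 ⊕ 3 ⊕ 2 = 0.
The nim-sum is 0, so this is a P-position: the player to move is in a losing position under optimal play; Ana is about to move from it and so loses — Ben wins.

Ben wins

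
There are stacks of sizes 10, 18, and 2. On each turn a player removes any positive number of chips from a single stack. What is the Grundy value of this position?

26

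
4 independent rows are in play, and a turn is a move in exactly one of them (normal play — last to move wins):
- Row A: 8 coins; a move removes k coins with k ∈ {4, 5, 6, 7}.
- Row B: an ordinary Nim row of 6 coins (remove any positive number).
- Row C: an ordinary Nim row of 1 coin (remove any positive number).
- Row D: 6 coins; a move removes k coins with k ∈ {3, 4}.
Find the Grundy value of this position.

For row A, compute g(0), g(1), … with moves {4, 5, 6, 7}:
g(0) = mex{} = 0
g(1) = mex{} = 0
g(2) = mex{} = 0
g(3) = mex{} = 0
g(4) = mex{0} = 1
g(5) = mex{0} = 1
g(6) = mex{0} = 1
g(7) = mex{0} = 1
g(8) = mex{0,1} = 2
So g(8) = 2.
Row B is a plain Nim row of size 6, so its Grundy value is 6.
Row C is a plain Nim row of size 1, so its Grundy value is 1.
Build the Grundy sequence for row D with g(k) = mex{g(k−s) : s ∈ {3, 4}, s ≤ k}:
k:     0  1  2  3  4  5  6
g(k):  0  0  0  1  1  1  2
So g(6) = 2.
By the Sprague-Grundy theorem, the Grundy value of a sum of independent games is the XOR of the component values.
Combined value = 2 ⊕ 6 ⊕ 1 ⊕ 2 = 7.

7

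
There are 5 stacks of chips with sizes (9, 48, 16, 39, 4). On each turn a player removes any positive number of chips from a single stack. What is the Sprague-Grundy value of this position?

Nim-sum: 9 ⊕ 48 ⊕ 16 ⊕ 39 ⊕ 4 = 10.

10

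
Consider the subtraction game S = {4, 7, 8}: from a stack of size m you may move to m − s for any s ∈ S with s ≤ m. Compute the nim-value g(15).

Build the Grundy sequence with g(k) = mex{g(k−s) : s ∈ {4, 7, 8}, s ≤ k}:
k:     0  1  2  3  4  5  6  7  8  9 10 11 12 13 14 15
g(k):  0  0  0  0  1  1  1  1  2  2  2  2  0  0  0  0
So g(15) = 0.

0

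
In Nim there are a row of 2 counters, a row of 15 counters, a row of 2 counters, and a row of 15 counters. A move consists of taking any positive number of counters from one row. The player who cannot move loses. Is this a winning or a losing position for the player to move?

Compute the nim-sum pairwise:
2 ⊕ 15 = 13
13 ⊕ 2 = 15
15 ⊕ 15 = 0
The nim-sum is 0, so this is a P-position: the player to move is in a losing position under optimal play.

Losing position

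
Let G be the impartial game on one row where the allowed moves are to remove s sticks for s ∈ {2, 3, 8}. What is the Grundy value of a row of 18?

1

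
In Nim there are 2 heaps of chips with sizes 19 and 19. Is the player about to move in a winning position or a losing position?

Nim-sum: 19 ⊕ 19 = 0.
The nim-sum is 0, so this is a P-position: the player to move is in a losing position under optimal play.

Losing position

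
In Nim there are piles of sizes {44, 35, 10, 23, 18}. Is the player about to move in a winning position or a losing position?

Losing position

Nim-sum: 44 ^ 35 ^ 10 ^ 23 ^ 18 = 0.
The nim-sum is 0, so this is a P-position: the player to move is in a losing position under optimal play.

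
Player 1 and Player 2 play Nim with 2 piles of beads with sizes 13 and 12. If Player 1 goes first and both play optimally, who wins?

Player 1 wins

Write each in binary and XOR column by column:
  1101  (13)
  1100  (12)
  ----
  0001  (1)
The nim-sum is 1 ≠ 0, so this is an N-position: the player to move can win; Player 1 has a winning move.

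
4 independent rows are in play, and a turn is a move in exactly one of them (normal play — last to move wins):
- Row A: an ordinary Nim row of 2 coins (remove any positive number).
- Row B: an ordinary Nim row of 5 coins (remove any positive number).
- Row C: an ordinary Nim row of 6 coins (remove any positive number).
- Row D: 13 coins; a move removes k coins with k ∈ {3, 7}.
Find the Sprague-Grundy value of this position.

0

Row A is a plain Nim row of size 2, so its Grundy value is 2.
Row B is a plain Nim row of size 5, so its Grundy value is 5.
Row C is a plain Nim row of size 6, so its Grundy value is 6.
Grundy values for row D (subtraction set {3, 7}):
g(0) = mex{} = 0
g(1) = mex{} = 0
g(2) = mex{} = 0
g(3) = mex{0} = 1
g(4) = mex{0} = 1
g(5) = mex{0} = 1
g(6) = mex{1} = 0
g(7) = mex{0,1} = 2
g(8) = mex{0,1} = 2
g(9) = mex{0} = 1
g(10) = mex{1,2} = 0
g(11) = mex{1,2} = 0
g(12) = mex{1} = 0
g(13) = mex{0} = 1
So g(13) = 1.
By the Sprague-Grundy theorem, the Grundy value of a sum of independent games is the XOR of the component values.
Combined value = 2 XOR 5 XOR 6 XOR 1 = 0.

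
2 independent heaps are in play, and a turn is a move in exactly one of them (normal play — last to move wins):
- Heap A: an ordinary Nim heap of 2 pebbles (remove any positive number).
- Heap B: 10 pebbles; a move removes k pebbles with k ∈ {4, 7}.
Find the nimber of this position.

0

Heap A is a plain Nim heap of size 2, so its Grundy value is 2.
For heap B, compute g(0), g(1), … with moves {4, 7}:
k:     0  1  2  3  4  5  6  7  8  9 10
g(k):  0  0  0  0  1  1  1  1  2  2  2
So g(10) = 2.
By the Sprague-Grundy theorem, the Grundy value of a sum of independent games is the XOR of the component values.
Combined value = 2 XOR 2 = 0.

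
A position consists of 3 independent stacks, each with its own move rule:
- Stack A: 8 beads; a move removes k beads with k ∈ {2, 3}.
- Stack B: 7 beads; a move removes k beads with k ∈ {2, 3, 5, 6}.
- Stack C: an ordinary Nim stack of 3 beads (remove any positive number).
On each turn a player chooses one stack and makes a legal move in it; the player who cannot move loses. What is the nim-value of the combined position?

Build the Grundy sequence for stack A with g(k) = mex{g(k−s) : s ∈ {2, 3}, s ≤ k}:
g(0) = mex{} = 0
g(1) = mex{} = 0
g(2) = mex{0} = 1
g(3) = mex{0} = 1
g(4) = mex{0,1} = 2
g(5) = mex{1} = 0
g(6) = mex{1,2} = 0
g(7) = mex{0,2} = 1
g(8) = mex{0} = 1
So g(8) = 1.
Build the Grundy sequence for stack B with g(k) = mex{g(k−s) : s ∈ {2, 3, 5, 6}, s ≤ k}:
g(0) = mex{} = 0
g(1) = mex{} = 0
g(2) = mex{0} = 1
g(3) = mex{0} = 1
g(4) = mex{0,1} = 2
g(5) = mex{0,1} = 2
g(6) = mex{0,1,2} = 3
g(7) = mex{0,1,2} = 3
So g(7) = 3.
Stack C is a plain Nim stack of size 3, so its Grundy value is 3.
By the Sprague-Grundy theorem, the Grundy value of a sum of independent games is the XOR of the component values.
Combined value = 1 ⊕ 3 ⊕ 3 = 1.

1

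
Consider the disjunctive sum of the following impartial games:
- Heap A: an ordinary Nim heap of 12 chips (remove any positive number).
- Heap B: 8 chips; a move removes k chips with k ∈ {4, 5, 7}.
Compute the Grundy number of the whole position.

14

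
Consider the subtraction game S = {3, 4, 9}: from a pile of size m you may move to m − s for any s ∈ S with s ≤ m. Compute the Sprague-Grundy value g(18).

Build the Grundy sequence with g(k) = mex{g(k−s) : s ∈ {3, 4, 9}, s ≤ k}:
k:     0  1  2  3  4  5  6  7  8  9 10 11 12 13 14 15 16 17 18
g(k):  0  0  0  1  1  1  2  0  0  3  1  1  2  0  0  0  1  1  1
So g(18) = 1.

1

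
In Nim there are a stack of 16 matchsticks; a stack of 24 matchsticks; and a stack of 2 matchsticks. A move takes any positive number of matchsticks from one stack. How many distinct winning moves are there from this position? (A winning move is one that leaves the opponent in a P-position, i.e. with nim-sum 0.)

Nim-sum: 16 ^ 24 ^ 2 = 10.
The overall nim-sum is X = 10. A stack of size p has a winning move iff p XOR X < p (reduce it to p XOR X).
  16: 16 XOR 10 = 26 ≥ 16 — no move.
  24: 24 XOR 10 = 18 < 24 — winning move (to 18).
  2: 2 XOR 10 = 8 ≥ 2 — no move.
That gives 1 winning move.

1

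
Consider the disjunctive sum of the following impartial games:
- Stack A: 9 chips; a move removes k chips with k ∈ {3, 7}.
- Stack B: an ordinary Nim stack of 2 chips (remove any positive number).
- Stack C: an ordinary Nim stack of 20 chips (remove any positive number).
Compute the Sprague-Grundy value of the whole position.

23

Build the Grundy sequence for stack A with g(k) = mex{g(k−s) : s ∈ {3, 7}, s ≤ k}:
g(0) = mex{} = 0
g(1) = mex{} = 0
g(2) = mex{} = 0
g(3) = mex{0} = 1
g(4) = mex{0} = 1
g(5) = mex{0} = 1
g(6) = mex{1} = 0
g(7) = mex{0,1} = 2
g(8) = mex{0,1} = 2
g(9) = mex{0} = 1
So g(9) = 1.
Stack B is a plain Nim stack of size 2, so its Grundy value is 2.
Stack C is a plain Nim stack of size 20, so its Grundy value is 20.
By the Sprague-Grundy theorem, the Grundy value of a sum of independent games is the XOR of the component values.
Combined value = 1 ⊕ 2 ⊕ 20 = 23.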